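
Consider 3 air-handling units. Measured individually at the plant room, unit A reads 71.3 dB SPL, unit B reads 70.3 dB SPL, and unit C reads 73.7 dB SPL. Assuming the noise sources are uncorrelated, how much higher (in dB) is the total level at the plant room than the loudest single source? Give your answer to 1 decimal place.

Uncorrelated sources add in intensity (power), not in dB.
L_total = 10·log₁₀(10^(71.3/10) + 10^(70.3/10) + 10^(73.7/10)) = 76.78 dB SPL.
Excess over the loudest (73.7 dB): 76.78 − 73.7 = 3.1 dB.

3.1 dB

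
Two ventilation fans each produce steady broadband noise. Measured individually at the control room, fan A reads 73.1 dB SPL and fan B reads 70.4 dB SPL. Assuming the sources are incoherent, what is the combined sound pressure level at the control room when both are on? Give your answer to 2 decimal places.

Add the sources as powers (linear), then convert back to dB:
L_total = 10·log₁₀(10^(73.1/10) + 10^(70.4/10)) = 10·log₁₀(31380000) = 74.97 dB SPL.

74.97 dB SPL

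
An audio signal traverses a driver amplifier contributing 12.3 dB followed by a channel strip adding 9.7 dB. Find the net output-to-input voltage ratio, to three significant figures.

Net gain = 12.3 + 9.7 = 22.0 dB.
Voltage ratio = 10^(22.0/20) = 12.6.

12.6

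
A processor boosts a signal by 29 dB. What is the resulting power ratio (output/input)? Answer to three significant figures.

794

Power ratio = 10^(dB/10).
10^(29/10) = 10^(2.900) = 794.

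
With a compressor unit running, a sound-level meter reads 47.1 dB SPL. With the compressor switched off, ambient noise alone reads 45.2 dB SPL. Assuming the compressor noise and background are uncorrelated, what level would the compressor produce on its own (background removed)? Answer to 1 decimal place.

42.6 dB SPL

Subtract intensities: L_src = 10·log₁₀(10^(L_total/10) − 10^(L_bg/10)).
L_src = 10·log₁₀(10^(47.1/10) − 10^(45.2/10)) = 10·log₁₀(18170) = 42.6 dB SPL.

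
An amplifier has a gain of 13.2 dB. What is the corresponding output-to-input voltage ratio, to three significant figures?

4.57

Voltage ratio = 10^(dB/20).
10^(13.2/20) = 10^(0.6600) = 4.57.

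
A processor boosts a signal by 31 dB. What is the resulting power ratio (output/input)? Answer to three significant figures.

1260

Power ratio = 10^(dB/10).
10^(31/10) = 10^(3.100) = 1260.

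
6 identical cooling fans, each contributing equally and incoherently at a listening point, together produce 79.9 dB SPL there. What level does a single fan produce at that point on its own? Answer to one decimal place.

6 equal incoherent sources add 10·log₁₀(6) = 7.78 dB over one source.
L_one = 79.9 − 7.78 = 72.1 dB SPL.

72.1 dB SPL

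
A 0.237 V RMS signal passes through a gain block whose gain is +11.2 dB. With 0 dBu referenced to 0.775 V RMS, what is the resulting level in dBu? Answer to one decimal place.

Input level: 20·log₁₀(0.237/0.775) = -10.29 dBu.
Output: -10.29 + 11.2 = +0.9 dBu.

+0.9 dBu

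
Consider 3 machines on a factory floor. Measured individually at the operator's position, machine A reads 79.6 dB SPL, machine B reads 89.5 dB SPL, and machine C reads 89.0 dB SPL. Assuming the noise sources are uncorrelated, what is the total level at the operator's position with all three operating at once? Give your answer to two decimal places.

Incoherent sources sum as intensities:
L_total = 10·log₁₀(10^(79.6/10) + 10^(89.5/10) + 10^(89.0/10)) = 10·log₁₀(1777000000) = 92.50 dB SPL.

92.50 dB SPL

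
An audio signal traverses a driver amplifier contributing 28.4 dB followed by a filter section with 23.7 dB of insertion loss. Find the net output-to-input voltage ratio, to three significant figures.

Net gain = 28.4 + (−23.7) = 4.7 dB.
Voltage ratio = 10^(4.7/20) = 1.72.

1.72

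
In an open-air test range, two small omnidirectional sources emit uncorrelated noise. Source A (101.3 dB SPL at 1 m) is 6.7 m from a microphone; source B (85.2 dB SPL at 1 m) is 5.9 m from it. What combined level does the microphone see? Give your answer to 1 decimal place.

84.9 dB SPL

At the listener: L_A = 101.3 − 20·log₁₀(6.7) = 84.78 dB; L_B = 85.2 − 20·log₁₀(5.9) = 69.78 dB.
Combined: 10·log₁₀(10^(84.78/10)+10^(69.78/10)) = 84.9 dB SPL.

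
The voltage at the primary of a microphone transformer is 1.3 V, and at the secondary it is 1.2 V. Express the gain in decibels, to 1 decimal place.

Voltage ratio → dB uses the 20·log₁₀ form:
20·log₁₀(1.2/1.3) = 20·log₁₀(0.9231) = -0.7 dB.

-0.7 dB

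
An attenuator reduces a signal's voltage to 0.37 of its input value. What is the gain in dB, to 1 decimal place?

For a voltage ratio, dB = 20·log₁₀(V₂/V₁).
20·log₁₀(0.37) = -8.6 dB.

-8.6 dB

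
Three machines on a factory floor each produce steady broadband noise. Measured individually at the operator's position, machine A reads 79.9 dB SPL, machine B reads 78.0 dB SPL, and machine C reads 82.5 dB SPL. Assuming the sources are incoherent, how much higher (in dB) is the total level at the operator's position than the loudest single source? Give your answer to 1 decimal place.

Incoherent sources sum as intensities:
L_total = 10·log₁₀(10^(79.9/10) + 10^(78.0/10) + 10^(82.5/10)) = 85.30 dB SPL.
Excess over the loudest (82.5 dB): 85.30 − 82.5 = 2.8 dB.

2.8 dB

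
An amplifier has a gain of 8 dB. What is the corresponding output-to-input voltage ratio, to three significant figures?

Voltage ratio = 10^(dB/20).
10^(8/20) = 10^(0.4000) = 2.51.

2.51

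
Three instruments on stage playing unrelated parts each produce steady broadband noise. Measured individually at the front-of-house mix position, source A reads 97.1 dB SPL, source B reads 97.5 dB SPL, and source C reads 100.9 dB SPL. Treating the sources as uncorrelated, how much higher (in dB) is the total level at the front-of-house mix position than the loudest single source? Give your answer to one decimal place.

2.7 dB

Add the sources as powers (linear), then convert back to dB:
L_total = 10·log₁₀(10^(97.1/10) + 10^(97.5/10) + 10^(100.9/10)) = 103.63 dB SPL.
Excess over the loudest (100.9 dB): 103.63 − 100.9 = 2.7 dB.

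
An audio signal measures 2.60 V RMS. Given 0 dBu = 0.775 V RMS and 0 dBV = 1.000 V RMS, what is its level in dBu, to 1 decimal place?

+10.5 dBu

dBu = 20·log₁₀(V / 0.775 V).
20·log₁₀(2.60/0.775) = +10.5 dBu.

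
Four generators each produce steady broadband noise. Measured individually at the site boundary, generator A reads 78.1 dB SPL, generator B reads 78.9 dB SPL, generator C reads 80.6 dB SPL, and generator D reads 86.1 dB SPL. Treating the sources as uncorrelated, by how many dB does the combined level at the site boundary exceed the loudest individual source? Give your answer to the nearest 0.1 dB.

2.1 dB

Add the sources as powers (linear), then convert back to dB:
L_total = 10·log₁₀(10^(78.1/10) + 10^(78.9/10) + 10^(80.6/10) + 10^(86.1/10)) = 88.22 dB SPL.
Excess over the loudest (86.1 dB): 88.22 − 86.1 = 2.1 dB.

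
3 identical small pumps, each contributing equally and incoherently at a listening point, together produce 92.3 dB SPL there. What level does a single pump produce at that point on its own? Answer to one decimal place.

3 equal incoherent sources add 10·log₁₀(3) = 4.77 dB over one source.
L_one = 92.3 − 4.77 = 87.5 dB SPL.

87.5 dB SPL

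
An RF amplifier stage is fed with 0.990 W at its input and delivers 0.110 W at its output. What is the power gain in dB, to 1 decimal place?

Power is a power quantity, so gain = 10·log₁₀(P_out/P_in).
10·log₁₀(0.110/0.990) = 10·log₁₀(0.1111) = -9.5 dB.

-9.5 dB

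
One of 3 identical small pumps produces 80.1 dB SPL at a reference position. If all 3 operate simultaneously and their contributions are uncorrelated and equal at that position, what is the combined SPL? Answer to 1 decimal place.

3 equal incoherent sources raise the level by 10·log₁₀(3) = 4.77 dB.
L_total = 80.1 + 4.77 = 84.9 dB SPL.

84.9 dB SPL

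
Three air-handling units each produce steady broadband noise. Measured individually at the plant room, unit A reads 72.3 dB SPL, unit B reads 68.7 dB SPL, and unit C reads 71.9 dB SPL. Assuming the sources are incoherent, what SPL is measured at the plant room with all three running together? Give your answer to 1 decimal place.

Uncorrelated sources add in intensity (power), not in dB.
L_total = 10·log₁₀(10^(72.3/10) + 10^(68.7/10) + 10^(71.9/10)) = 10·log₁₀(39880000) = 76.0 dB SPL.

76.0 dB SPL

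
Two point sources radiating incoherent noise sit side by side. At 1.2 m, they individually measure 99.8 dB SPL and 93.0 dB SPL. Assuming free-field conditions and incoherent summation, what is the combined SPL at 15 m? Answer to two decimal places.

78.69 dB SPL

Combined at 1.2 m: 10·log₁₀(10^(99.8/10)+10^(93.0/10)) = 100.624 dB SPL.
Then apply −20·log₁₀(15/1.2) = -21.938 dB → 78.69 dB SPL.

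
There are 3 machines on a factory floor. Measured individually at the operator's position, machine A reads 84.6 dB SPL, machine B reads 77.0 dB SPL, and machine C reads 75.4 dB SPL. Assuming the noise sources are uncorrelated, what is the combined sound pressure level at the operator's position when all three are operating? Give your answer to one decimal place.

Uncorrelated sources add in intensity (power), not in dB.
L_total = 10·log₁₀(10^(84.6/10) + 10^(77.0/10) + 10^(75.4/10)) = 10·log₁₀(373200000) = 85.7 dB SPL.

85.7 dB SPL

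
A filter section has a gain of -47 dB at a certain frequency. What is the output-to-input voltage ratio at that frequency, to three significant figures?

0.00447

Voltage ratio = 10^(dB/20).
10^(-47/20) = 10^(-2.350) = 0.00447.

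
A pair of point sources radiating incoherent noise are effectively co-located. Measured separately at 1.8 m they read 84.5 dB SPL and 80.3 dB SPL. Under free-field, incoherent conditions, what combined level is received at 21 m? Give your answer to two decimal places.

64.56 dB SPL

Combined at 1.8 m: 10·log₁₀(10^(84.5/10)+10^(80.3/10)) = 85.899 dB SPL.
Then apply −20·log₁₀(21/1.8) = -21.339 dB → 64.56 dB SPL.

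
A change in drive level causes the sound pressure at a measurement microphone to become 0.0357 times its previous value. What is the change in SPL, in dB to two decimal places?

-28.95 dB

SPL change from a pressure ratio uses the 20·log₁₀ form:
20·log₁₀(0.0357) = -28.95 dB.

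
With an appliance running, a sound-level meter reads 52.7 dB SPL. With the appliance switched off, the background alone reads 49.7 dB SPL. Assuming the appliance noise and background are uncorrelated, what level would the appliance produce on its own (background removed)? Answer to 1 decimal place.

49.7 dB SPL

Remove the background by subtracting linear intensities:
L_src = 10·log₁₀(10^(52.7/10) − 10^(49.7/10)) = 10·log₁₀(92880) = 49.7 dB SPL.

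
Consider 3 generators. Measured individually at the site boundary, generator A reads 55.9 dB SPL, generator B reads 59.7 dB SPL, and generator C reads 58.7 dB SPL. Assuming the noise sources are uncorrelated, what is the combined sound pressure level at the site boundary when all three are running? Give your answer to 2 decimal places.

63.15 dB SPL

Uncorrelated sources add in intensity (power), not in dB.
L_total = 10·log₁₀(10^(55.9/10) + 10^(59.7/10) + 10^(58.7/10)) = 10·log₁₀(2064000) = 63.15 dB SPL.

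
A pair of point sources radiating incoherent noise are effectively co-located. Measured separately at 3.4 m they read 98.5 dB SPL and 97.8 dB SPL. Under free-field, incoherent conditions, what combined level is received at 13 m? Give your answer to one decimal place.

89.5 dB SPL

Combined at 3.4 m: 10·log₁₀(10^(98.5/10)+10^(97.8/10)) = 101.17 dB SPL.
Then apply −20·log₁₀(13/3.4) = -11.65 dB → 89.5 dB SPL.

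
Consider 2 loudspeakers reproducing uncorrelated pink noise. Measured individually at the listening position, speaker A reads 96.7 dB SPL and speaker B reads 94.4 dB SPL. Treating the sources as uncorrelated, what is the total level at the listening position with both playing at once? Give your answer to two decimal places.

Uncorrelated sources add in intensity (power), not in dB.
L_total = 10·log₁₀(10^(96.7/10) + 10^(94.4/10)) = 10·log₁₀(7432000000) = 98.71 dB SPL.

98.71 dB SPL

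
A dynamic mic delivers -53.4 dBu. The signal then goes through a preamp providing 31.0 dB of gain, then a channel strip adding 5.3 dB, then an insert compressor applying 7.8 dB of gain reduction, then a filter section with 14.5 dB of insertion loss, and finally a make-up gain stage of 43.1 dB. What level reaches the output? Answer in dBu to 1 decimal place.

+3.7 dBu

Cascaded gains and losses add directly in dB.
-53.4 + 31.0 + 5.3 − 7.8 − 14.5 + 43.1 = +3.7 dBu.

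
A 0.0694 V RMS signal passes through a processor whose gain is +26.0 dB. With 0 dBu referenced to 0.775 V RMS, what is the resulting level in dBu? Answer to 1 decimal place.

Input level: 20·log₁₀(0.0694/0.775) = -20.96 dBu.
Output: -20.96 + 26.0 = +5.0 dBu.

+5.0 dBu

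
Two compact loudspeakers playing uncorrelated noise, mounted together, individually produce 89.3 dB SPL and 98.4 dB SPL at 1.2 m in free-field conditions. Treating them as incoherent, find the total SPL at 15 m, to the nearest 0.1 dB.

Combined at 1.2 m: 10·log₁₀(10^(89.3/10)+10^(98.4/10)) = 98.90 dB SPL.
Then apply −20·log₁₀(15/1.2) = -21.94 dB → 77.0 dB SPL.

77.0 dB SPL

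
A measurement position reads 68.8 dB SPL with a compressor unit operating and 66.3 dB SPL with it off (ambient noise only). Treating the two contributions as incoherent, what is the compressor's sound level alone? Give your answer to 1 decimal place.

65.2 dB SPL

Subtract intensities: L_src = 10·log₁₀(10^(L_total/10) − 10^(L_bg/10)).
L_src = 10·log₁₀(10^(68.8/10) − 10^(66.3/10)) = 10·log₁₀(3320000) = 65.2 dB SPL.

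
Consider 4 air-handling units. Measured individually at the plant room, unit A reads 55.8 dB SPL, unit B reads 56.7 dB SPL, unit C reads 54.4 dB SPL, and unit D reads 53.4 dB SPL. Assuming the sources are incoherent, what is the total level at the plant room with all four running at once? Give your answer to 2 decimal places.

Add the sources as powers (linear), then convert back to dB:
L_total = 10·log₁₀(10^(55.8/10) + 10^(56.7/10) + 10^(54.4/10) + 10^(53.4/10)) = 10·log₁₀(1342000) = 61.28 dB SPL.

61.28 dB SPL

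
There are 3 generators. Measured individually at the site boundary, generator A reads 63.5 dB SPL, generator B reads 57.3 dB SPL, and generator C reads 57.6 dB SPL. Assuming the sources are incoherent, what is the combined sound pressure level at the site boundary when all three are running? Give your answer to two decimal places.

65.25 dB SPL

Uncorrelated sources add in intensity (power), not in dB.
L_total = 10·log₁₀(10^(63.5/10) + 10^(57.3/10) + 10^(57.6/10)) = 10·log₁₀(3351000) = 65.25 dB SPL.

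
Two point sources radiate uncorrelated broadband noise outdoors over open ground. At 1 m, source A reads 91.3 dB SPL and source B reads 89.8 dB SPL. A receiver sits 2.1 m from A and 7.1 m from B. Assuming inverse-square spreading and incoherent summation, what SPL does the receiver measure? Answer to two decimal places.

85.12 dB SPL

At the listener: L_A = 91.3 − 20·log₁₀(2.1) = 84.856 dB; L_B = 89.8 − 20·log₁₀(7.1) = 72.775 dB.
Combined: 10·log₁₀(10^(84.856/10)+10^(72.775/10)) = 85.12 dB SPL.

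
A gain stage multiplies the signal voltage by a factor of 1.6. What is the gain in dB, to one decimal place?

4.1 dB

Voltage is an amplitude quantity, so gain = 20·log₁₀(V_out/V_in).
20·log₁₀(1.6) = 4.1 dB.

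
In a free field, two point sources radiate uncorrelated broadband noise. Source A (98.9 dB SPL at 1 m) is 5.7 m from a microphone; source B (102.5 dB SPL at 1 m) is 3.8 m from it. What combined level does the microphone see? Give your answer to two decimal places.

91.67 dB SPL

At the listener: L_A = 98.9 − 20·log₁₀(5.7) = 83.783 dB; L_B = 102.5 − 20·log₁₀(3.8) = 90.904 dB.
Combined: 10·log₁₀(10^(83.783/10)+10^(90.904/10)) = 91.67 dB SPL.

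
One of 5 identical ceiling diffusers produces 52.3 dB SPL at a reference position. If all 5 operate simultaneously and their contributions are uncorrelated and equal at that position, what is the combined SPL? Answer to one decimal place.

5 equal incoherent sources raise the level by 10·log₁₀(5) = 6.99 dB.
L_total = 52.3 + 6.99 = 59.3 dB SPL.

59.3 dB SPL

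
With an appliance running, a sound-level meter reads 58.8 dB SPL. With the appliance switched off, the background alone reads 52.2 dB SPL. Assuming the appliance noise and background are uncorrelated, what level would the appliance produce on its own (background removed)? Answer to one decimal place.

Remove the background by subtracting linear intensities:
L_src = 10·log₁₀(10^(58.8/10) − 10^(52.2/10)) = 10·log₁₀(592600) = 57.7 dB SPL.

57.7 dB SPL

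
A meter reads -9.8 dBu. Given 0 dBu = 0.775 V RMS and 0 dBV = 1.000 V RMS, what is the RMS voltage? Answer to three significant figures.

0.251 V

V = 0.775 V × 10^(-9.8/20).
= 0.775 × 0.3236 = 0.251 V.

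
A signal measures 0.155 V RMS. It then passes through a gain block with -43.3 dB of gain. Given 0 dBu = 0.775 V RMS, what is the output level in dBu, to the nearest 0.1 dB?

-57.3 dBu

Input level: 20·log₁₀(0.155/0.775) = -13.98 dBu.
Output: -13.98 − 43.3 = -57.3 dBu.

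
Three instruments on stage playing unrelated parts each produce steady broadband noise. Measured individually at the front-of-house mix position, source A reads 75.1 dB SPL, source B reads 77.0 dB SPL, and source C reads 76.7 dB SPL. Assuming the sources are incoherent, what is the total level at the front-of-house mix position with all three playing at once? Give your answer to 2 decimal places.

81.11 dB SPL

Uncorrelated sources add in intensity (power), not in dB.
L_total = 10·log₁₀(10^(75.1/10) + 10^(77.0/10) + 10^(76.7/10)) = 10·log₁₀(129300000) = 81.11 dB SPL.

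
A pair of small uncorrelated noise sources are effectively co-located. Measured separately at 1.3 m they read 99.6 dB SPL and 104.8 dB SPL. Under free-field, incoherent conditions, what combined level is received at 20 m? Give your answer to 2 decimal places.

Combined at 1.3 m: 10·log₁₀(10^(99.6/10)+10^(104.8/10)) = 105.946 dB SPL.
Then apply −20·log₁₀(20/1.3) = -23.742 dB → 82.20 dB SPL.

82.20 dB SPL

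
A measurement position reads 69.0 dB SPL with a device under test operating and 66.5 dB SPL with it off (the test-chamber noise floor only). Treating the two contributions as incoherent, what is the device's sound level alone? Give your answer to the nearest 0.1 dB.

Subtract intensities: L_src = 10·log₁₀(10^(L_total/10) − 10^(L_bg/10)).
L_src = 10·log₁₀(10^(69.0/10) − 10^(66.5/10)) = 10·log₁₀(3476000) = 65.4 dB SPL.

65.4 dB SPL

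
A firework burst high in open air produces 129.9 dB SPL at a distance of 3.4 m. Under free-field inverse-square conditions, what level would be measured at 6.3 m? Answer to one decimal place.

124.5 dB SPL

Inverse-square spreading gives ΔL = −20·log₁₀(d₂/d₁).
ΔL = −20·log₁₀(6.3/3.4) = -5.36 dB, so L₂ = 129.9 + (-5.36) = 124.5 dB SPL.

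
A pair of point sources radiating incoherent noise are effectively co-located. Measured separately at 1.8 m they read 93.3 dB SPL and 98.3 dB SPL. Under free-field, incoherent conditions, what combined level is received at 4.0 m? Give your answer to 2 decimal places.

Combined at 1.8 m: 10·log₁₀(10^(93.3/10)+10^(98.3/10)) = 99.493 dB SPL.
Then apply −20·log₁₀(4.0/1.8) = -6.936 dB → 92.56 dB SPL.

92.56 dB SPL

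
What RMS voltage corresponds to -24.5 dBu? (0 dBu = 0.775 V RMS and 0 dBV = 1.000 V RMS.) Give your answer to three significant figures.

0.0462 V

V = 0.775 V × 10^(-24.5/20).
= 0.775 × 0.05957 = 0.0462 V.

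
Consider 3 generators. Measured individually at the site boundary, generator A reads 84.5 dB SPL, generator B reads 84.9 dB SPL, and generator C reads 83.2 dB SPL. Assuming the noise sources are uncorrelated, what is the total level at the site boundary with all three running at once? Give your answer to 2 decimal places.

Add the sources as powers (linear), then convert back to dB:
L_total = 10·log₁₀(10^(84.5/10) + 10^(84.9/10) + 10^(83.2/10)) = 10·log₁₀(799800000) = 89.03 dB SPL.

89.03 dB SPL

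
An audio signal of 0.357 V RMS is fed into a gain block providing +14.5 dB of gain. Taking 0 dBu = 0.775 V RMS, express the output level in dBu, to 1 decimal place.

Input level: 20·log₁₀(0.357/0.775) = -6.73 dBu.
Output: -6.73 + 14.5 = +7.8 dBu.

+7.8 dBu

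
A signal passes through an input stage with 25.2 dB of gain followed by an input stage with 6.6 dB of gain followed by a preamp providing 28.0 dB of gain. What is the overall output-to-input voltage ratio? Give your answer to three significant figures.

977

Net gain = 25.2 + 6.6 + 28.0 = 59.8 dB.
Voltage ratio = 10^(59.8/20) = 977.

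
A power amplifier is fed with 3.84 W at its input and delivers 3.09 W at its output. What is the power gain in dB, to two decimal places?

Power is a power quantity, so gain = 10·log₁₀(P_out/P_in).
10·log₁₀(3.09/3.84) = 10·log₁₀(0.8047) = -0.94 dB.

-0.94 dB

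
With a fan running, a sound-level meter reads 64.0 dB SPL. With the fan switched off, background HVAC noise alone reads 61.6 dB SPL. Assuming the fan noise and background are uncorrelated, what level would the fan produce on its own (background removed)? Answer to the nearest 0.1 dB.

Remove the background by subtracting linear intensities:
L_src = 10·log₁₀(10^(64.0/10) − 10^(61.6/10)) = 10·log₁₀(1066000) = 60.3 dB SPL.

60.3 dB SPL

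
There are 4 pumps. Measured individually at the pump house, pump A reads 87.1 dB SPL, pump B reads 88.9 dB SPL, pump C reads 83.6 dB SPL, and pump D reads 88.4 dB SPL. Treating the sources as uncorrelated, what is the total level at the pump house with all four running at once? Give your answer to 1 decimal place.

93.4 dB SPL

Add the sources as powers (linear), then convert back to dB:
L_total = 10·log₁₀(10^(87.1/10) + 10^(88.9/10) + 10^(83.6/10) + 10^(88.4/10)) = 10·log₁₀(2210000000) = 93.4 dB SPL.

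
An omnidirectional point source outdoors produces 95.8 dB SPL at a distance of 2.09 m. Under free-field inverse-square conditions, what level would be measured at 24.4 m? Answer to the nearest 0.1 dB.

74.5 dB SPL

Free-field point source: level drops by 20·log₁₀ of the distance ratio.
ΔL = −20·log₁₀(24.4/2.09) = -21.34 dB, so L₂ = 95.8 + (-21.34) = 74.5 dB SPL.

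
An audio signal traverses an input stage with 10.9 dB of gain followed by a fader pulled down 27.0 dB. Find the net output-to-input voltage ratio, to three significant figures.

Net gain = 10.9 + (−27.0) = -16.1 dB.
Voltage ratio = 10^(-16.1/20) = 0.157.

0.157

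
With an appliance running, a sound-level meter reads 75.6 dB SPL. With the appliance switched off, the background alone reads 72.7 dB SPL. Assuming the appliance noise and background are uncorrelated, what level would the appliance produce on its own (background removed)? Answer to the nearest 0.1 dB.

72.5 dB SPL

Subtract intensities: L_src = 10·log₁₀(10^(L_total/10) − 10^(L_bg/10)).
L_src = 10·log₁₀(10^(75.6/10) − 10^(72.7/10)) = 10·log₁₀(17690000) = 72.5 dB SPL.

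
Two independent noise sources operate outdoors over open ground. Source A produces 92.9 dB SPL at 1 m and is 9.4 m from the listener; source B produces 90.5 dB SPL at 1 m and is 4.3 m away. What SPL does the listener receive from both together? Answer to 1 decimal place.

At the listener: L_A = 92.9 − 20·log₁₀(9.4) = 73.44 dB; L_B = 90.5 − 20·log₁₀(4.3) = 77.83 dB.
Combined: 10·log₁₀(10^(73.44/10)+10^(77.83/10)) = 79.2 dB SPL.

79.2 dB SPL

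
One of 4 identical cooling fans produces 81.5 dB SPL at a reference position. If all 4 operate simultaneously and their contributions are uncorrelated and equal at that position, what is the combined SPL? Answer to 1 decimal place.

4 equal incoherent sources raise the level by 10·log₁₀(4) = 6.02 dB.
L_total = 81.5 + 6.02 = 87.5 dB SPL.

87.5 dB SPL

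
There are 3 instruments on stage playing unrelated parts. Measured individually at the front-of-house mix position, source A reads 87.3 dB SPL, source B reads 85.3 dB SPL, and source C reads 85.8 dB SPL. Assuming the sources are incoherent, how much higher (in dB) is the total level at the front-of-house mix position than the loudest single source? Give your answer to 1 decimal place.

3.7 dB

Uncorrelated sources add in intensity (power), not in dB.
L_total = 10·log₁₀(10^(87.3/10) + 10^(85.3/10) + 10^(85.8/10)) = 90.99 dB SPL.
Excess over the loudest (87.3 dB): 90.99 − 87.3 = 3.7 dB.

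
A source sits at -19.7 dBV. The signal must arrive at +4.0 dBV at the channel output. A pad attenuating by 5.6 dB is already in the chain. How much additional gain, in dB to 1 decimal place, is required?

29.3 dB

The required make-up gain is the shortfall in the dB sum.
G = +4.0 − (-19.7) + 5.6 = 29.3 dB.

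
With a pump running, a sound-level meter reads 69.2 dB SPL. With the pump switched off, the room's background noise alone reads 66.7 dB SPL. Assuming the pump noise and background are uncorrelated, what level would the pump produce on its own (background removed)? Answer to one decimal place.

Remove the background by subtracting linear intensities:
L_src = 10·log₁₀(10^(69.2/10) − 10^(66.7/10)) = 10·log₁₀(3640000) = 65.6 dB SPL.

65.6 dB SPL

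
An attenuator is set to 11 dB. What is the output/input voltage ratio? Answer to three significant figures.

0.282

Voltage ratio = 10^(dB/20).
10^(-11/20) = 10^(-0.5500) = 0.282.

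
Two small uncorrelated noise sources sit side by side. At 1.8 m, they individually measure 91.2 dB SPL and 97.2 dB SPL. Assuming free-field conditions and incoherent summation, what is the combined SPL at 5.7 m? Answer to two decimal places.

88.16 dB SPL

Combined at 1.8 m: 10·log₁₀(10^(91.2/10)+10^(97.2/10)) = 98.173 dB SPL.
Then apply −20·log₁₀(5.7/1.8) = -10.012 dB → 88.16 dB SPL.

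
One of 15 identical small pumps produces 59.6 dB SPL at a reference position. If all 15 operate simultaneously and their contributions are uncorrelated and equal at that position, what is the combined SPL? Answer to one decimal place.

15 equal incoherent sources raise the level by 10·log₁₀(15) = 11.76 dB.
L_total = 59.6 + 11.76 = 71.4 dB SPL.

71.4 dB SPL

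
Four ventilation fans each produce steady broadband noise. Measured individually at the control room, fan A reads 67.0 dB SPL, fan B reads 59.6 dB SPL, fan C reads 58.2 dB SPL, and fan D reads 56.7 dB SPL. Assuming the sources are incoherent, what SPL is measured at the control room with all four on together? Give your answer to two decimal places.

68.48 dB SPL

Incoherent sources sum as intensities:
L_total = 10·log₁₀(10^(67.0/10) + 10^(59.6/10) + 10^(58.2/10) + 10^(56.7/10)) = 10·log₁₀(7052000) = 68.48 dB SPL.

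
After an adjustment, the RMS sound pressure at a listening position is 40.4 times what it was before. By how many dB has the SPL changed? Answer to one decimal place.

32.1 dB

SPL change from a pressure ratio uses the 20·log₁₀ form:
20·log₁₀(40.4) = 32.1 dB.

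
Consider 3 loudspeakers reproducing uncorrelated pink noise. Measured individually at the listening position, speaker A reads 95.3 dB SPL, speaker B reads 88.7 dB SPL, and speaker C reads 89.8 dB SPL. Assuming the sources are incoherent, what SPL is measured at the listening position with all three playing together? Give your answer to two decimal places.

97.06 dB SPL

Add the sources as powers (linear), then convert back to dB:
L_total = 10·log₁₀(10^(95.3/10) + 10^(88.7/10) + 10^(89.8/10)) = 10·log₁₀(5085000000) = 97.06 dB SPL.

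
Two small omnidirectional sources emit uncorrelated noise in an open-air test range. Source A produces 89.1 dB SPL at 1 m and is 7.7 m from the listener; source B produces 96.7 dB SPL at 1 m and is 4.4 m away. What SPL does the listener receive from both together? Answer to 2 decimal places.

At the listener: L_A = 89.1 − 20·log₁₀(7.7) = 71.370 dB; L_B = 96.7 − 20·log₁₀(4.4) = 83.831 dB.
Combined: 10·log₁₀(10^(71.370/10)+10^(83.831/10)) = 84.07 dB SPL.

84.07 dB SPL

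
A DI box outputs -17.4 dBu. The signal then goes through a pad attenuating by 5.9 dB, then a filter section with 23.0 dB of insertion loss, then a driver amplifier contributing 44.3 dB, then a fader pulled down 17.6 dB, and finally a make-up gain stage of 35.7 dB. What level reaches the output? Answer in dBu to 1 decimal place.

Gain stages sum in dB:
-17.4 − 5.9 − 23.0 + 44.3 − 17.6 + 35.7 = +16.1 dBu.

+16.1 dBu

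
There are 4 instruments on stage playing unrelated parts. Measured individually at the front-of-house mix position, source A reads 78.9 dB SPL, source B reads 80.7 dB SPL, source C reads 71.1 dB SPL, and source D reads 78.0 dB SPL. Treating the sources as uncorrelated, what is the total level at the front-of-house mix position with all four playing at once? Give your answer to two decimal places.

Uncorrelated sources add in intensity (power), not in dB.
L_total = 10·log₁₀(10^(78.9/10) + 10^(80.7/10) + 10^(71.1/10) + 10^(78.0/10)) = 10·log₁₀(271100000) = 84.33 dB SPL.

84.33 dB SPL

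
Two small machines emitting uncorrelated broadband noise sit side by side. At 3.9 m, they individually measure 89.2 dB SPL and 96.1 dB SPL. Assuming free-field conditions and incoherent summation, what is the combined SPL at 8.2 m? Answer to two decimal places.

90.45 dB SPL

Combined at 3.9 m: 10·log₁₀(10^(89.2/10)+10^(96.1/10)) = 96.907 dB SPL.
Then apply −20·log₁₀(8.2/3.9) = -6.455 dB → 90.45 dB SPL.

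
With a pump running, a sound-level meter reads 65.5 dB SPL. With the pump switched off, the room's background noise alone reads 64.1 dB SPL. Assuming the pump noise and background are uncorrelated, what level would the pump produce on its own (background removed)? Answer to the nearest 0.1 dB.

59.9 dB SPL

Background correction is a power subtraction:
L_src = 10·log₁₀(10^(65.5/10) − 10^(64.1/10)) = 10·log₁₀(977700) = 59.9 dB SPL.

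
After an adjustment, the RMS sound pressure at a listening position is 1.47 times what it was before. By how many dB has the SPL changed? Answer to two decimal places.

Sound pressure is an amplitude quantity: ΔL = 20·log₁₀(p₂/p₁).
20·log₁₀(1.47) = 3.35 dB.

3.35 dB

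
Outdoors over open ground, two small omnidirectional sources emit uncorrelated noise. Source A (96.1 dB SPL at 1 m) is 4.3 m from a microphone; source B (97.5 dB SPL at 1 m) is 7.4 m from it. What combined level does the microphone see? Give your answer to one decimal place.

85.1 dB SPL

At the listener: L_A = 96.1 − 20·log₁₀(4.3) = 83.43 dB; L_B = 97.5 − 20·log₁₀(7.4) = 80.12 dB.
Combined: 10·log₁₀(10^(83.43/10)+10^(80.12/10)) = 85.1 dB SPL.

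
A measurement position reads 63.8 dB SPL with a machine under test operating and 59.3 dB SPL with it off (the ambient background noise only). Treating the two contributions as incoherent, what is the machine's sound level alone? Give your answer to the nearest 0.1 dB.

Subtract intensities: L_src = 10·log₁₀(10^(L_total/10) − 10^(L_bg/10)).
L_src = 10·log₁₀(10^(63.8/10) − 10^(59.3/10)) = 10·log₁₀(1548000) = 61.9 dB SPL.

61.9 dB SPL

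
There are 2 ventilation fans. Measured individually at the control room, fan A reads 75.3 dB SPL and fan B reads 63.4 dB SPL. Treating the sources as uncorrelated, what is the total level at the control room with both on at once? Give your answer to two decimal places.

Add the sources as powers (linear), then convert back to dB:
L_total = 10·log₁₀(10^(75.3/10) + 10^(63.4/10)) = 10·log₁₀(36070000) = 75.57 dB SPL.

75.57 dB SPL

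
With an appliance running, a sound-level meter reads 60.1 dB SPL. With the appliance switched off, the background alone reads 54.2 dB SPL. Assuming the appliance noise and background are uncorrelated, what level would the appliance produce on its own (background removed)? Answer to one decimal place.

Remove the background by subtracting linear intensities:
L_src = 10·log₁₀(10^(60.1/10) − 10^(54.2/10)) = 10·log₁₀(760300) = 58.8 dB SPL.

58.8 dB SPL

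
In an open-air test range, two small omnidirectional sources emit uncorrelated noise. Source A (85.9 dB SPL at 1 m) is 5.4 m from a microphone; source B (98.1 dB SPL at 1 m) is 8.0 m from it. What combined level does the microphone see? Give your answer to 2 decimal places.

At the listener: L_A = 85.9 − 20·log₁₀(5.4) = 71.252 dB; L_B = 98.1 − 20·log₁₀(8.0) = 80.038 dB.
Combined: 10·log₁₀(10^(71.252/10)+10^(80.038/10)) = 80.58 dB SPL.

80.58 dB SPL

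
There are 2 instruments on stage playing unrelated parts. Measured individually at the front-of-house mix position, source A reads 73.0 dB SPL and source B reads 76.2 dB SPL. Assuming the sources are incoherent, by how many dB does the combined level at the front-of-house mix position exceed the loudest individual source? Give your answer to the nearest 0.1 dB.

Uncorrelated sources add in intensity (power), not in dB.
L_total = 10·log₁₀(10^(73.0/10) + 10^(76.2/10)) = 77.90 dB SPL.
Excess over the loudest (76.2 dB): 77.90 − 76.2 = 1.7 dB.

1.7 dB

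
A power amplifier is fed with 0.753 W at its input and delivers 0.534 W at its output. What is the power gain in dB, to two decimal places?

Power ratio → dB uses the 10·log₁₀ form:
10·log₁₀(0.534/0.753) = 10·log₁₀(0.7092) = -1.49 dB.

-1.49 dB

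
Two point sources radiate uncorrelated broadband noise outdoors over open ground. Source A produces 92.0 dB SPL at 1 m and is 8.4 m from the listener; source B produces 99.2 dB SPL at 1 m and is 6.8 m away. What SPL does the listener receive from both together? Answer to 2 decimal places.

83.06 dB SPL

At the listener: L_A = 92.0 − 20·log₁₀(8.4) = 73.514 dB; L_B = 99.2 − 20·log₁₀(6.8) = 82.550 dB.
Combined: 10·log₁₀(10^(73.514/10)+10^(82.550/10)) = 83.06 dB SPL.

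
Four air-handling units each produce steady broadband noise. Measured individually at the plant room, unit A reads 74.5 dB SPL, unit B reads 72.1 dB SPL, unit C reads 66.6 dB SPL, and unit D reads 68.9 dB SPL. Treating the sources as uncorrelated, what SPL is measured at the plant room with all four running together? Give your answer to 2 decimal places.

77.54 dB SPL

Incoherent sources sum as intensities:
L_total = 10·log₁₀(10^(74.5/10) + 10^(72.1/10) + 10^(66.6/10) + 10^(68.9/10)) = 10·log₁₀(56740000) = 77.54 dB SPL.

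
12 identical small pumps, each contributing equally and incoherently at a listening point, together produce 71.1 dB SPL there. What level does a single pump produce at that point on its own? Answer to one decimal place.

12 equal incoherent sources add 10·log₁₀(12) = 10.79 dB over one source.
L_one = 71.1 − 10.79 = 60.3 dB SPL.

60.3 dB SPL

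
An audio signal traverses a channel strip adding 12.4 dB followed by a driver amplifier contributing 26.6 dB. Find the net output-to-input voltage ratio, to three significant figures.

Net gain = 12.4 + 26.6 = 39.0 dB.
Voltage ratio = 10^(39.0/20) = 89.1.

89.1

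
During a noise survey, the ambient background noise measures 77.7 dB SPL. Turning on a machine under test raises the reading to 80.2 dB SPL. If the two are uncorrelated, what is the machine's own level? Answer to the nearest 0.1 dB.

Background correction is a power subtraction:
L_src = 10·log₁₀(10^(80.2/10) − 10^(77.7/10)) = 10·log₁₀(45830000) = 76.6 dB SPL.

76.6 dB SPL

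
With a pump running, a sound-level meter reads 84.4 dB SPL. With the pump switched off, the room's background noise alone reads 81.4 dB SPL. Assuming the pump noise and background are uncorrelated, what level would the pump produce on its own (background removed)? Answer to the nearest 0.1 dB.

81.4 dB SPL

Remove the background by subtracting linear intensities:
L_src = 10·log₁₀(10^(84.4/10) − 10^(81.4/10)) = 10·log₁₀(137400000) = 81.4 dB SPL.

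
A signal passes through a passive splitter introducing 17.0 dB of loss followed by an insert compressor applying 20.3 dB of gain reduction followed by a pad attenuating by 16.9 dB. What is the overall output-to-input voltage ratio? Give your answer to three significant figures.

Net gain = (−17.0) + (−20.3) + (−16.9) = -54.2 dB.
Voltage ratio = 10^(-54.2/20) = 0.00195.

0.00195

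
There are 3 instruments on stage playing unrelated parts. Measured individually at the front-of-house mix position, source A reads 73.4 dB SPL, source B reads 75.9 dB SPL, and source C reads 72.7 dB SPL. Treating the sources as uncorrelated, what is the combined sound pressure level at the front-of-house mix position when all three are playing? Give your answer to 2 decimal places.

Incoherent sources sum as intensities:
L_total = 10·log₁₀(10^(73.4/10) + 10^(75.9/10) + 10^(72.7/10)) = 10·log₁₀(79400000) = 79.00 dB SPL.

79.00 dB SPL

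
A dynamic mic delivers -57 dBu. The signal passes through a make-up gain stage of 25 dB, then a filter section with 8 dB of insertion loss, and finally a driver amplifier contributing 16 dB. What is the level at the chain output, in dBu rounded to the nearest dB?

Gain stages sum in dB:
-57 + 25 − 8 + 16 = -24 dBu.

-24 dBu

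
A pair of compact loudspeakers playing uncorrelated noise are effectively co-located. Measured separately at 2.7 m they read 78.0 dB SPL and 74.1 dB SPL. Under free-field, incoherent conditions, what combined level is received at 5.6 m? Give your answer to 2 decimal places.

Combined at 2.7 m: 10·log₁₀(10^(78.0/10)+10^(74.1/10)) = 79.484 dB SPL.
Then apply −20·log₁₀(5.6/2.7) = -6.336 dB → 73.15 dB SPL.

73.15 dB SPL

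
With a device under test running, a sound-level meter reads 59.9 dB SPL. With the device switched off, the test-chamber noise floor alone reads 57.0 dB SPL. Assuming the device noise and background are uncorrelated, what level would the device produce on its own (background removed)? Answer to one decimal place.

56.8 dB SPL

Remove the background by subtracting linear intensities:
L_src = 10·log₁₀(10^(59.9/10) − 10^(57.0/10)) = 10·log₁₀(476000) = 56.8 dB SPL.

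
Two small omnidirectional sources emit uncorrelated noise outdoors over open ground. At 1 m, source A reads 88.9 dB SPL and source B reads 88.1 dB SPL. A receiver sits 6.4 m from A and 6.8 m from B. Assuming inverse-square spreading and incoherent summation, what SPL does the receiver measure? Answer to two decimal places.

75.17 dB SPL

At the listener: L_A = 88.9 − 20·log₁₀(6.4) = 72.776 dB; L_B = 88.1 − 20·log₁₀(6.8) = 71.450 dB.
Combined: 10·log₁₀(10^(72.776/10)+10^(71.450/10)) = 75.17 dB SPL.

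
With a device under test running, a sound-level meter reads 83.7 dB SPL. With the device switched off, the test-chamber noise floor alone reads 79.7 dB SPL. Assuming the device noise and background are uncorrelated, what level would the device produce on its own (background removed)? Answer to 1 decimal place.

81.5 dB SPL

Remove the background by subtracting linear intensities:
L_src = 10·log₁₀(10^(83.7/10) − 10^(79.7/10)) = 10·log₁₀(141100000) = 81.5 dB SPL.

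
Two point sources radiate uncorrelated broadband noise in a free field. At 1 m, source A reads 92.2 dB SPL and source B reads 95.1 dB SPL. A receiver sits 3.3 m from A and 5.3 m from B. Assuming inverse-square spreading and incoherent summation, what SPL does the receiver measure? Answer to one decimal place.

At the listener: L_A = 92.2 − 20·log₁₀(3.3) = 81.83 dB; L_B = 95.1 − 20·log₁₀(5.3) = 80.61 dB.
Combined: 10·log₁₀(10^(81.83/10)+10^(80.61/10)) = 84.3 dB SPL.

84.3 dB SPL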